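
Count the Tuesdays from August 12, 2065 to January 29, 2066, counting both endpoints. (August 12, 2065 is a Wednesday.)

August 12, 2065 is a Wednesday; the first Tuesday on or after it is August 18, 2065 (6 days later).
From August 18, 2065 to January 29, 2066: 13 + 30 + 31 + 30 + 31 + 29 = 164 days (rest of August, September, October, November, December, January).
164 ÷ 7 = 23 full weeks with remainder 3, so 23 more Tuesdays after the first → 24.

24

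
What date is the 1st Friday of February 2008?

February 2008 begins on a Friday, so the first Friday is February 1.

2008-02-01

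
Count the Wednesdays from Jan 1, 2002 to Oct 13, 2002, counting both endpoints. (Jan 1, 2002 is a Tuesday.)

41

Jan 1, 2002 is a Tuesday; the first Wednesday on or after it is Jan 2, 2002 (1 day later).
From Jan 2, 2002 to Oct 13, 2002: 29 + 28 + 31 + 30 + 31 + 30 + 31 + 31 + 30 + 13 = 284 days (rest of Jan, Feb, Mar, Apr, May, Jun, Jul, Aug, Sep, Oct).
284 ÷ 7 = 40 full weeks with remainder 4, so 40 more Wednesdays after the first → 41.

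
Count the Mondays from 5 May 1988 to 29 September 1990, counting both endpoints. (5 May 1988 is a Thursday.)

5 May 1988 is a Thursday; the first Monday on or after it is 9 May 1988 (4 days later).
From 9 May 1988 to 29 September 1990: 236 + 365 + 272 = 873 days (rest of 1988, 1989, to 29 September 1990 in 1990).
873 ÷ 7 = 124 full weeks with remainder 5, so 124 more Mondays after the first → 125.

125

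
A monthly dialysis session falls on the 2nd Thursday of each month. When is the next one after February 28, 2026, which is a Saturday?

March 12, 2026

February 2026 starts on a Sunday; its first Thursday is the 5th, so the 2nd Thursday is the 12th — February 12, 2026.
That is not after February 28, 2026, so look at March 2026.
March 2026 starts on a Sunday; its first Thursday is the 5th, so the 2nd Thursday is the 12th — March 12, 2026.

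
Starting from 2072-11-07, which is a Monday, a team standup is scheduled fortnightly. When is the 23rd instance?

2073-09-11

The 23rd occurrence is 22 intervals after the first: 22 × 14 = 308 days after 2072-11-07.
November has 30 days — 23 days to the end of November leaves 285.
December has 31 days (254 left).
January has 31 days (223 left).
February has 28 days (195 left).
March has 31 days (164 left).
April has 30 days (134 left).
May has 31 days (103 left).
June has 30 days (73 left).
July has 31 days (42 left).
August has 31 days (11 left).
11 days into September → 2073-09-11.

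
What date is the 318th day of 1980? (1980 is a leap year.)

1980-11-13

January has 31 days (318 − 31 = 287 remain).
February has 29 days (287 − 29 = 258 remain).
March has 31 days (258 − 31 = 227 remain).
April has 30 days (227 − 30 = 197 remain).
May has 31 days (197 − 31 = 166 remain).
June has 30 days (166 − 30 = 136 remain).
July has 31 days (136 − 31 = 105 remain).
August has 31 days (105 − 31 = 74 remain).
September has 30 days (74 − 30 = 44 remain).
October has 31 days (44 − 31 = 13 remain).
13 into November → November 13.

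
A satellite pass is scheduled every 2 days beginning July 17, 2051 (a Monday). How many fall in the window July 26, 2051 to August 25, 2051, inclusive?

15

Occurrences land 2·i days after July 17, 2051 for i = 0, 1, 2, …
July 26, 2051 is 9 days after the start; 9 ÷ 2 = 4 remainder 1; since the remainder is 1, round up to i = 5. First occurrence in the window: #6 on July 27, 2051 (5×2 = 10 days in).
August 25, 2051 is 39 days after the start; 39 ÷ 2 = 19 remainder 1. Last occurrence in the window: #20 on August 24, 2051.
Occurrences #6 through #20: 15 in total.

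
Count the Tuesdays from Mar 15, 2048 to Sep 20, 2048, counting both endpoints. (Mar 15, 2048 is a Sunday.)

Mar 15, 2048 is a Sunday; the first Tuesday on or after it is Mar 17, 2048 (2 days later).
From Mar 17, 2048 to Sep 20, 2048: 14 + 30 + 31 + 30 + 31 + 31 + 20 = 187 days (rest of Mar, Apr, May, Jun, Jul, Aug, Sep).
187 ÷ 7 = 26 full weeks with remainder 5, so 26 more Tuesdays after the first → 27.

27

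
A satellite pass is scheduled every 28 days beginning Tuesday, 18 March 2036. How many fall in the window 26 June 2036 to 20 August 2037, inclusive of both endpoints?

Occurrences land 28·i days after 18 March 2036 for i = 0, 1, 2, …
26 June 2036 is 100 days after the start; 100 ÷ 28 = 3 remainder 16; since the remainder is 16, round up to i = 4. First occurrence in the window: #5 on 8 July 2036 (4×28 = 112 days in).
20 August 2037 is 520 days after the start; 520 ÷ 28 = 18 remainder 16. Last occurrence in the window: #19 on 4 August 2037.
Occurrences #5 through #19: 15 in total.

15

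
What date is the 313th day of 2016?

January has 31 days (313 − 31 = 282 remain).
February has 29 days (282 − 29 = 253 remain).
March has 31 days (253 − 31 = 222 remain).
April has 30 days (222 − 30 = 192 remain).
May has 31 days (192 − 31 = 161 remain).
June has 30 days (161 − 30 = 131 remain).
July has 31 days (131 − 31 = 100 remain).
August has 31 days (100 − 31 = 69 remain).
September has 30 days (69 − 30 = 39 remain).
October has 31 days (39 − 31 = 8 remain).
8 into November → November 8.

8 November 2016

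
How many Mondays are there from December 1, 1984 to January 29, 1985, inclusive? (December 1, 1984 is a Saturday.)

December 1, 1984 is a Saturday; the first Monday on or after it is December 3, 1984 (2 days later).
From December 3, 1984 to January 29, 1985: 28 + 29 = 57 days (rest of December, January).
57 ÷ 7 = 8 full weeks with remainder 1, so 8 more Mondays after the first → 9.

9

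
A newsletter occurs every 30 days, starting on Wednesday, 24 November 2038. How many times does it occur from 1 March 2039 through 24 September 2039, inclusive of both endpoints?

Occurrences land 30·i days after 24 November 2038 for i = 0, 1, 2, …
1 March 2039 is 97 days after the start; 97 ÷ 30 = 3 remainder 7; since the remainder is 7, round up to i = 4. First occurrence in the window: #5 on 24 March 2039 (4×30 = 120 days in).
24 September 2039 is 304 days after the start; 304 ÷ 30 = 10 remainder 4. Last occurrence in the window: #11 on 20 September 2039.
Occurrences #5 through #11: 7 in total.

7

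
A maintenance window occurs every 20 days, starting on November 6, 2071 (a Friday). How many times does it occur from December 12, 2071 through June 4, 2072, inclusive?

9

Occurrences land 20·i days after November 6, 2071 for i = 0, 1, 2, …
December 12, 2071 is 36 days after the start; 36 ÷ 20 = 1 remainder 16; since the remainder is 16, round up to i = 2. First occurrence in the window: #3 on December 16, 2071 (2×20 = 40 days in).
June 4, 2072 is 211 days after the start; 211 ÷ 20 = 10 remainder 11. Last occurrence in the window: #11 on May 24, 2072.
Occurrences #3 through #11: 9 in total.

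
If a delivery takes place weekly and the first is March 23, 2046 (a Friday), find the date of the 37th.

The 37th occurrence is 36 intervals after the first: 36 × 7 = 252 days after March 23, 2046.
March has 31 days — 8 days to the end of March leaves 244.
April has 30 days (214 left).
May has 31 days (183 left).
June has 30 days (153 left).
July has 31 days (122 left).
August has 31 days (91 left).
September has 30 days (61 left).
October has 31 days (30 left).
30 days into November → November 30, 2046.

November 30, 2046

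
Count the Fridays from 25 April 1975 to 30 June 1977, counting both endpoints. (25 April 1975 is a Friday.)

25 April 1975 is a Friday; the first Friday on or after it is 25 April 1975.
From 25 April 1975 to 30 June 1977: 250 + 366 + 181 = 797 days (rest of 1975, 1976, to 30 June 1977 in 1977).
797 ÷ 7 = 113 full weeks with remainder 6, so 113 more Fridays after the first → 114.

114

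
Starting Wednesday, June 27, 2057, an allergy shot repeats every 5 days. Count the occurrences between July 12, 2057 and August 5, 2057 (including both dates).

Occurrences land 5·i days after June 27, 2057 for i = 0, 1, 2, …
July 12, 2057 is 15 days after the start; 15 ÷ 5 = 3 remainder 0. First occurrence in the window: #4 on July 12, 2057 (3×5 = 15 days in).
August 5, 2057 is 39 days after the start; 39 ÷ 5 = 7 remainder 4. Last occurrence in the window: #8 on August 1, 2057.
Occurrences #4 through #8: 5 in total.

5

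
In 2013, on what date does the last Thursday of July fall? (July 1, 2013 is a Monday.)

2013-07-25

July 2013 begins on a Monday, so the first Thursday is July 4 (3 days later).
July 2013 has 31 days. Adding weeks: 4, 11, 18, 25 — the last one ≤ 31 is the 25th.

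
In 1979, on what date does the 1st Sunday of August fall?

1979-08-05

August 1979 begins on a Wednesday, so the first Sunday is August 5 (4 days later).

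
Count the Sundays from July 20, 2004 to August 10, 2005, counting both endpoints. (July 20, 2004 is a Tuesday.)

55

July 20, 2004 is a Tuesday; the first Sunday on or after it is July 25, 2004 (5 days later).
From July 25, 2004 to August 10, 2005: 159 + 222 = 381 days (rest of 2004, to August 10, 2005 in 2005).
381 ÷ 7 = 54 full weeks with remainder 3, so 54 more Sundays after the first → 55.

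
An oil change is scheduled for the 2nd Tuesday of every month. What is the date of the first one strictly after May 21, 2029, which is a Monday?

May 2029 starts on a Tuesday; its first Tuesday is the 1st, so the 2nd Tuesday is the 8th — May 8, 2029.
That is not after May 21, 2029, so look at June 2029.
June 2029 starts on a Friday; its first Tuesday is the 5th, so the 2nd Tuesday is the 12th — June 12, 2029.

June 12, 2029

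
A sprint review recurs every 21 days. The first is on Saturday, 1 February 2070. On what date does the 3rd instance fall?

The 3rd occurrence is 2 intervals after the first: 2 × 21 = 42 days after 1 February 2070.
February has 28 days — 27 days to the end of February leaves 15.
15 days into March → 15 March 2070.

15 March 2070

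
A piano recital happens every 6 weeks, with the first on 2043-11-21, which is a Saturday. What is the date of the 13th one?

The 13th occurrence is 12 intervals after the first: 12 × 42 = 504 days after 2043-11-21.
November has 30 days — 9 days to the end of November leaves 495.
From end of November to end of 2043 is 31 days (464 left).
2044 has 366 days (98 left).
January has 31 days (67 left).
February has 28 days (39 left).
March has 31 days (8 left).
8 days into April → 2045-04-08.

2045-04-08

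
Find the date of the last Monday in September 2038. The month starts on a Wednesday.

September 2038 begins on a Wednesday, so the first Monday is September 6 (5 days later).
September 2038 has 30 days. Adding weeks: 6, 13, 20, 27 — the last one ≤ 30 is the 27th.

27 September 2038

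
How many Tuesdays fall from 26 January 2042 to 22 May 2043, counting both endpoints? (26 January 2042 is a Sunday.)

69

26 January 2042 is a Sunday; the first Tuesday on or after it is 28 January 2042 (2 days later).
From 28 January 2042 to 22 May 2043: 337 + 142 = 479 days (rest of 2042, to 22 May 2043 in 2043).
479 ÷ 7 = 68 full weeks with remainder 3, so 68 more Tuesdays after the first → 69.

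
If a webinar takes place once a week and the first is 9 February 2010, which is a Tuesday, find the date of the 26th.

The 26th occurrence is 25 intervals after the first: 25 × 7 = 175 days after 9 February 2010.
February has 28 days — 19 days to the end of February leaves 156.
March has 31 days (125 left).
April has 30 days (95 left).
May has 31 days (64 left).
June has 30 days (34 left).
July has 31 days (3 left).
3 days into August → 3 August 2010.

3 August 2010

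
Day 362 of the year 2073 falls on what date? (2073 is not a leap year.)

28 December 2073

January has 31 days (362 − 31 = 331 remain).
February has 28 days (331 − 28 = 303 remain).
March has 31 days (303 − 31 = 272 remain).
April has 30 days (272 − 30 = 242 remain).
May has 31 days (242 − 31 = 211 remain).
June has 30 days (211 − 30 = 181 remain).
July has 31 days (181 − 31 = 150 remain).
August has 31 days (150 − 31 = 119 remain).
September has 30 days (119 − 30 = 89 remain).
October has 31 days (89 − 31 = 58 remain).
November has 30 days (58 − 30 = 28 remain).
28 into December → December 28.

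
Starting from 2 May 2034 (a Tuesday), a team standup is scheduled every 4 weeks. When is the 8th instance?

The 8th occurrence is 7 intervals after the first: 7 × 28 = 196 days after 2 May 2034.
May has 31 days — 29 days to the end of May leaves 167.
June has 30 days (137 left).
July has 31 days (106 left).
August has 31 days (75 left).
September has 30 days (45 left).
October has 31 days (14 left).
14 days into November → 14 November 2034.

14 November 2034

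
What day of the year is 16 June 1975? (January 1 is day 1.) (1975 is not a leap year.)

167

Days in months before June: 31 + 28 + 31 + 30 + 31 = 151.
Plus 16 days into June → day 167.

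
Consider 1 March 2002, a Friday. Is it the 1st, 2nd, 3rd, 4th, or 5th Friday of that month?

1st

Day 1 falls in week ⌈1/7⌉ of the month.
Days 1–7 hold the 1st Friday, 8–14 the 2nd, 15–21 the 3rd, 22–28 the 4th, 29–31 the 5th.
1 is in the range for the 1st.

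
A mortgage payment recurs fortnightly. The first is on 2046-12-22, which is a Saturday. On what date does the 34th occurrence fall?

2048-03-28

The 34th occurrence is 33 intervals after the first: 33 × 14 = 462 days after 2046-12-22.
December has 31 days — 9 days to the end of December leaves 453.
2047 has 365 days (88 left).
January has 31 days (57 left).
February has 29 days (28 left).
28 days into March → 2048-03-28.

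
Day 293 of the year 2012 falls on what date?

Oct 19, 2012

Jan has 31 days (293 − 31 = 262 remain).
Feb has 29 days (262 − 29 = 233 remain).
Mar has 31 days (233 − 31 = 202 remain).
Apr has 30 days (202 − 30 = 172 remain).
May has 31 days (172 − 31 = 141 remain).
Jun has 30 days (141 − 30 = 111 remain).
Jul has 31 days (111 − 31 = 80 remain).
Aug has 31 days (80 − 31 = 49 remain).
Sep has 30 days (49 − 30 = 19 remain).
19 into Oct → Oct 19.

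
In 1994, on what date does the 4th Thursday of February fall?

24 February 1994

February 1994 begins on a Tuesday, so the first Thursday is February 3 (2 days later).
The 4th Thursday is 3 weeks later: 3 + 21 = 24.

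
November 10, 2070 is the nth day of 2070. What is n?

314

Days in months before November: 31 + 28 + 31 + 30 + 31 + 30 + 31 + 31 + 30 + 31 = 304.
Plus 10 days into November → day 314.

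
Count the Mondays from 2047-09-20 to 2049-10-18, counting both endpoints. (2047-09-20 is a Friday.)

2047-09-20 is a Friday; the first Monday on or after it is 2047-09-23 (3 days later).
From 2047-09-23 to 2049-10-18: 99 + 366 + 291 = 756 days (rest of 2047, 2048, to 2049-10-18 in 2049).
756 ÷ 7 = 108 full weeks with remainder 0, so 108 more Mondays after the first → 109.

109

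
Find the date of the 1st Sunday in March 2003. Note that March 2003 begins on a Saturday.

2003-03-02

March 2003 begins on a Saturday, so the first Sunday is March 2 (1 day later).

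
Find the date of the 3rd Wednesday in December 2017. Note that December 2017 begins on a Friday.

December 2017 begins on a Friday, so the first Wednesday is December 6 (5 days later).
The 3rd Wednesday is 2 weeks later: 6 + 14 = 20.

20 December 2017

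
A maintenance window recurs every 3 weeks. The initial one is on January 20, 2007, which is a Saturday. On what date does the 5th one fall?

April 14, 2007

The 5th occurrence is 4 intervals after the first: 4 × 21 = 84 days after January 20, 2007.
January has 31 days — 11 days to the end of January leaves 73.
February has 28 days (45 left).
March has 31 days (14 left).
14 days into April → April 14, 2007.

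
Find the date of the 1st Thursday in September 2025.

September 2025 begins on a Monday, so the first Thursday is September 4 (3 days later).

2025-09-04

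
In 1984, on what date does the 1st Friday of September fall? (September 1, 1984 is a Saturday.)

7 September 1984

September 1984 begins on a Saturday, so the first Friday is September 7 (6 days later).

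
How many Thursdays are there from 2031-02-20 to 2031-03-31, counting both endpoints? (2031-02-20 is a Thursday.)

6

2031-02-20 is a Thursday; the first Thursday on or after it is 2031-02-20.
From 2031-02-20 to 2031-03-31: 8 + 31 = 39 days (rest of February, March).
39 ÷ 7 = 5 full weeks with remainder 4, so 5 more Thursdays after the first → 6.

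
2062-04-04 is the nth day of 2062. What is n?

94

Days in months before April: 31 + 28 + 31 = 90.
Plus 4 days into April → day 94.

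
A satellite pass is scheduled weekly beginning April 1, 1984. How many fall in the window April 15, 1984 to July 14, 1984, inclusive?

Occurrences land 7·i days after April 1, 1984 for i = 0, 1, 2, …
April 15, 1984 is 14 days after the start; 14 ÷ 7 = 2 remainder 0. First occurrence in the window: #3 on April 15, 1984 (2×7 = 14 days in).
July 14, 1984 is 104 days after the start; 104 ÷ 7 = 14 remainder 6. Last occurrence in the window: #15 on July 8, 1984.
Occurrences #3 through #15: 13 in total.

13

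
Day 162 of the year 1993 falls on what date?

Jan has 31 days (162 − 31 = 131 remain).
Feb has 28 days (131 − 28 = 103 remain).
Mar has 31 days (103 − 31 = 72 remain).
Apr has 30 days (72 − 30 = 42 remain).
May has 31 days (42 − 31 = 11 remain).
11 into Jun → Jun 11.

Jun 11, 1993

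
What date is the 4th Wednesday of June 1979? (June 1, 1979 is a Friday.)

27 June 1979

June 1979 begins on a Friday, so the first Wednesday is June 6 (5 days later).
The 4th Wednesday is 3 weeks later: 6 + 21 = 27.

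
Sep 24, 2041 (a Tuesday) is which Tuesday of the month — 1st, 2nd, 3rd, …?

4th

Day 24 falls in week ⌈24/7⌉ of the month.
Days 1–7 hold the 1st Tuesday, 8–14 the 2nd, 15–21 the 3rd, 22–28 the 4th, 29–31 the 5th.
24 is in the range for the 4th.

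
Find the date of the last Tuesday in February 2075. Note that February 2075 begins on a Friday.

February 2075 begins on a Friday, so the first Tuesday is February 5 (4 days later).
February 2075 has 28 days. Adding weeks: 5, 12, 19, 26 — the last one ≤ 28 is the 26th.

2075-02-26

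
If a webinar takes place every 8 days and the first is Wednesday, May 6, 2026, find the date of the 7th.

The 7th occurrence is 6 intervals after the first: 6 × 8 = 48 days after May 6, 2026.
May has 31 days — 25 days to the end of May leaves 23.
23 days into June → June 23, 2026.

June 23, 2026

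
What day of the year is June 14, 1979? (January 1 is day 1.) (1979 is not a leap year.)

165

Days in months before June: 31 + 28 + 31 + 30 + 31 = 151.
Plus 14 days into June → day 165.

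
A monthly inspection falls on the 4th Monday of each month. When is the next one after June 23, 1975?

July 28, 1975

June 1975 starts on a Sunday; its first Monday is the 2nd, so the 4th Monday is the 23rd — June 23, 1975.
That is not after June 23, 1975, so look at July 1975.
July 1975 starts on a Tuesday; its first Monday is the 7th, so the 4th Monday is the 28th — July 28, 1975.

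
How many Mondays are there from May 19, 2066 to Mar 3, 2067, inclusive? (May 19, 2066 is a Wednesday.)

May 19, 2066 is a Wednesday; the first Monday on or after it is May 24, 2066 (5 days later).
From May 24, 2066 to Mar 3, 2067: 7 + 30 + 31 + 31 + 30 + 31 + 30 + 31 + 31 + 28 + 3 = 283 days (rest of May, Jun, Jul, Aug, Sep, Oct, Nov, Dec, Jan, Feb, Mar).
283 ÷ 7 = 40 full weeks with remainder 3, so 40 more Mondays after the first → 41.

41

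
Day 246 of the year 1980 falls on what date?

1980-09-02

January has 31 days (246 − 31 = 215 remain).
February has 29 days (215 − 29 = 186 remain).
March has 31 days (186 − 31 = 155 remain).
April has 30 days (155 − 30 = 125 remain).
May has 31 days (125 − 31 = 94 remain).
June has 30 days (94 − 30 = 64 remain).
July has 31 days (64 − 31 = 33 remain).
August has 31 days (33 − 31 = 2 remain).
2 into September → September 2.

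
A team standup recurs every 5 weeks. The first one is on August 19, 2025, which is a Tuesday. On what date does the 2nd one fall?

The 2nd occurrence is 1 interval after the first: 1 × 35 = 35 days after August 19, 2025.
August has 31 days — 12 days to the end of August leaves 23.
23 days into September → September 23, 2025.

September 23, 2025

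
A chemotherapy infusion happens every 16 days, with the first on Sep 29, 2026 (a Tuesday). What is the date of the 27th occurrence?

The 27th occurrence is 26 intervals after the first: 26 × 16 = 416 days after Sep 29, 2026.
Sep has 30 days — 1 day to the end of Sep leaves 415.
From end of Sep to end of 2026 is 92 days (323 left).
Jan has 31 days (292 left).
Feb has 28 days (264 left).
Mar has 31 days (233 left).
Apr has 30 days (203 left).
May has 31 days (172 left).
Jun has 30 days (142 left).
Jul has 31 days (111 left).
Aug has 31 days (80 left).
Sep has 30 days (50 left).
Oct has 31 days (19 left).
19 days into Nov → Nov 19, 2027.

Nov 19, 2027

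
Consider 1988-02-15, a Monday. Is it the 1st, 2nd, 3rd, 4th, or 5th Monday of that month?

3rd

Day 15 falls in week ⌈15/7⌉ of the month.
Days 1–7 hold the 1st Monday, 8–14 the 2nd, 15–21 the 3rd, 22–28 the 4th, 29–31 the 5th.
15 is in the range for the 3rd.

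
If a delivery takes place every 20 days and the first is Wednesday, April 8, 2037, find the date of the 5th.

June 27, 2037

The 5th occurrence is 4 intervals after the first: 4 × 20 = 80 days after April 8, 2037.
April has 30 days — 22 days to the end of April leaves 58.
May has 31 days (27 left).
27 days into June → June 27, 2037.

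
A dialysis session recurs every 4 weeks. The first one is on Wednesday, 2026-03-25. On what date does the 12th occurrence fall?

The 12th occurrence is 11 intervals after the first: 11 × 28 = 308 days after 2026-03-25.
March has 31 days — 6 days to the end of March leaves 302.
April has 30 days (272 left).
May has 31 days (241 left).
June has 30 days (211 left).
July has 31 days (180 left).
August has 31 days (149 left).
September has 30 days (119 left).
October has 31 days (88 left).
November has 30 days (58 left).
December has 31 days (27 left).
27 days into January → 2027-01-27.

2027-01-27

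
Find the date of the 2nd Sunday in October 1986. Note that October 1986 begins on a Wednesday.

October 1986 begins on a Wednesday, so the first Sunday is October 5 (4 days later).
The 2nd Sunday is 1 weeks later: 5 + 7 = 12.

1986-10-12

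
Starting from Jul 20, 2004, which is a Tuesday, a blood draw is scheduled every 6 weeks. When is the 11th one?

Sep 13, 2005

The 11th occurrence is 10 intervals after the first: 10 × 42 = 420 days after Jul 20, 2004.
Jul has 31 days — 11 days to the end of Jul leaves 409.
From end of Jul to end of 2004 is 153 days (256 left).
Jan has 31 days (225 left).
Feb has 28 days (197 left).
Mar has 31 days (166 left).
Apr has 30 days (136 left).
May has 31 days (105 left).
Jun has 30 days (75 left).
Jul has 31 days (44 left).
Aug has 31 days (13 left).
13 days into Sep → Sep 13, 2005.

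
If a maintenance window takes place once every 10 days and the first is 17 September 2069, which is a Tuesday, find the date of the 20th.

The 20th occurrence is 19 intervals after the first: 19 × 10 = 190 days after 17 September 2069.
September has 30 days — 13 days to the end of September leaves 177.
October has 31 days (146 left).
November has 30 days (116 left).
December has 31 days (85 left).
January has 31 days (54 left).
February has 28 days (26 left).
26 days into March → 26 March 2070.

26 March 2070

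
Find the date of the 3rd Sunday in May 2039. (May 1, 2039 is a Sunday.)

May 2039 begins on a Sunday, so the first Sunday is May 1.
The 3rd Sunday is 2 weeks later: 1 + 14 = 15.

May 15, 2039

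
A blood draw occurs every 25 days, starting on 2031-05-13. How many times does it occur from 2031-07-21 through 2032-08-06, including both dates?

16

Occurrences land 25·i days after 2031-05-13 for i = 0, 1, 2, …
2031-07-21 is 69 days after the start; 69 ÷ 25 = 2 remainder 19; since the remainder is 19, round up to i = 3. First occurrence in the window: #4 on 2031-07-27 (3×25 = 75 days in).
2032-08-06 is 451 days after the start; 451 ÷ 25 = 18 remainder 1. Last occurrence in the window: #19 on 2032-08-05.
Occurrences #4 through #19: 16 in total.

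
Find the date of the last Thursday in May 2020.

May 2020 begins on a Friday, so the first Thursday is May 7 (6 days later).
May 2020 has 31 days. Adding weeks: 7, 14, 21, 28 — the last one ≤ 31 is the 28th.

May 28, 2020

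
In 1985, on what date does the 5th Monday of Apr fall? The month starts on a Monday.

Apr 29, 1985

Apr 1985 begins on a Monday, so the first Monday is Apr 1.
The 5th Monday is 4 weeks later: 1 + 28 = 29.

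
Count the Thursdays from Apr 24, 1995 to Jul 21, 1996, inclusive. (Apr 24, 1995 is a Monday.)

65

Apr 24, 1995 is a Monday; the first Thursday on or after it is Apr 27, 1995 (3 days later).
From Apr 27, 1995 to Jul 21, 1996: 248 + 203 = 451 days (rest of 1995, to Jul 21, 1996 in 1996).
451 ÷ 7 = 64 full weeks with remainder 3, so 64 more Thursdays after the first → 65.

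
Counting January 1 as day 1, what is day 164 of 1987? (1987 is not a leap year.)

June 13, 1987

January has 31 days (164 − 31 = 133 remain).
February has 28 days (133 − 28 = 105 remain).
March has 31 days (105 − 31 = 74 remain).
April has 30 days (74 − 30 = 44 remain).
May has 31 days (44 − 31 = 13 remain).
13 into June → June 13.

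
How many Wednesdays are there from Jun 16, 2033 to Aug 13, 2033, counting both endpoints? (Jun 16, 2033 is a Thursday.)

8

Jun 16, 2033 is a Thursday; the first Wednesday on or after it is Jun 22, 2033 (6 days later).
From Jun 22, 2033 to Aug 13, 2033: 8 + 31 + 13 = 52 days (rest of Jun, Jul, Aug).
52 ÷ 7 = 7 full weeks with remainder 3, so 7 more Wednesdays after the first → 8.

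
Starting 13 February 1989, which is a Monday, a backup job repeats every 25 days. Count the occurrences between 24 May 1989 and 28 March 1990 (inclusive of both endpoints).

13

Occurrences land 25·i days after 13 February 1989 for i = 0, 1, 2, …
24 May 1989 is 100 days after the start; 100 ÷ 25 = 4 remainder 0. First occurrence in the window: #5 on 24 May 1989 (4×25 = 100 days in).
28 March 1990 is 408 days after the start; 408 ÷ 25 = 16 remainder 8. Last occurrence in the window: #17 on 20 March 1990.
Occurrences #5 through #17: 13 in total.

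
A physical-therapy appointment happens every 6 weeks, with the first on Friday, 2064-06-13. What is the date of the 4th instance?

2064-10-17

The 4th occurrence is 3 intervals after the first: 3 × 42 = 126 days after 2064-06-13.
June has 30 days — 17 days to the end of June leaves 109.
July has 31 days (78 left).
August has 31 days (47 left).
September has 30 days (17 left).
17 days into October → 2064-10-17.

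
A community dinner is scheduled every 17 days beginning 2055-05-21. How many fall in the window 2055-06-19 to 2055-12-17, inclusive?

Occurrences land 17·i days after 2055-05-21 for i = 0, 1, 2, …
2055-06-19 is 29 days after the start; 29 ÷ 17 = 1 remainder 12; since the remainder is 12, round up to i = 2. First occurrence in the window: #3 on 2055-06-24 (2×17 = 34 days in).
2055-12-17 is 210 days after the start; 210 ÷ 17 = 12 remainder 6. Last occurrence in the window: #13 on 2055-12-11.
Occurrences #3 through #13: 11 in total.

11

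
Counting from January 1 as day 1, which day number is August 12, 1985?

224

Days in months before August: 31 + 28 + 31 + 30 + 31 + 30 + 31 = 212.
Plus 12 days into August → day 224.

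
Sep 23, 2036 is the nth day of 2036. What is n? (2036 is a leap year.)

Days in months before Sep: 31 + 29 + 31 + 30 + 31 + 30 + 31 + 31 = 244.
Plus 23 days into Sep → day 267.

267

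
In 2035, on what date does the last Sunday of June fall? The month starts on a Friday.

June 24, 2035

June 2035 begins on a Friday, so the first Sunday is June 3 (2 days later).
June 2035 has 30 days. Adding weeks: 3, 10, 17, 24 — the last one ≤ 30 is the 24th.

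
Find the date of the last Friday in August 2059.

The first Friday of August 2059 is August 1.
August 2059 has 31 days. Adding weeks: 1, 8, 15, 22, 29 — the last one ≤ 31 is the 29th.

2059-08-29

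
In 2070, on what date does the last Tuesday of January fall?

28 January 2070

January 2070 begins on a Wednesday, so the first Tuesday is January 7 (6 days later).
January 2070 has 31 days. Adding weeks: 7, 14, 21, 28 — the last one ≤ 31 is the 28th.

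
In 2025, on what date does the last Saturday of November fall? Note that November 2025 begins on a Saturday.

November 2025 begins on a Saturday, so the first Saturday is November 1.
November 2025 has 30 days. Adding weeks: 1, 8, 15, 22, 29 — the last one ≤ 30 is the 29th.

2025-11-29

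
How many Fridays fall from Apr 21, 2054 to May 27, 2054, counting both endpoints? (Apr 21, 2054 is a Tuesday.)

5

Apr 21, 2054 is a Tuesday; the first Friday on or after it is Apr 24, 2054 (3 days later).
From Apr 24, 2054 to May 27, 2054: 6 + 27 = 33 days (rest of Apr, May).
33 ÷ 7 = 4 full weeks with remainder 5, so 4 more Fridays after the first → 5.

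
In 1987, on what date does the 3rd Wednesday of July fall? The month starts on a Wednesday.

July 1987 begins on a Wednesday, so the first Wednesday is July 1.
The 3rd Wednesday is 2 weeks later: 1 + 14 = 15.

15 July 1987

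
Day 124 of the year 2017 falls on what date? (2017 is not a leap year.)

2017-05-04

January has 31 days (124 − 31 = 93 remain).
February has 28 days (93 − 28 = 65 remain).
March has 31 days (65 − 31 = 34 remain).
April has 30 days (34 − 30 = 4 remain).
4 into May → May 4.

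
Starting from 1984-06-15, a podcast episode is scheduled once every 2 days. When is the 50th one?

1984-09-21

The 50th occurrence is 49 intervals after the first: 49 × 2 = 98 days after 1984-06-15.
June has 30 days — 15 days to the end of June leaves 83.
July has 31 days (52 left).
August has 31 days (21 left).
21 days into September → 1984-09-21.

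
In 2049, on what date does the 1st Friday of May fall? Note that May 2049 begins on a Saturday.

May 7, 2049

May 2049 begins on a Saturday, so the first Friday is May 7 (6 days later).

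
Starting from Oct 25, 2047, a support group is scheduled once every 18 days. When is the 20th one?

The 20th occurrence is 19 intervals after the first: 19 × 18 = 342 days after Oct 25, 2047.
Oct has 31 days — 6 days to the end of Oct leaves 336.
Nov has 30 days (306 left).
Dec has 31 days (275 left).
Jan has 31 days (244 left).
Feb has 29 days (215 left).
Mar has 31 days (184 left).
Apr has 30 days (154 left).
May has 31 days (123 left).
Jun has 30 days (93 left).
Jul has 31 days (62 left).
Aug has 31 days (31 left).
Sep has 30 days (1 left).
1 day into Oct → Oct 1, 2048.

Oct 1, 2048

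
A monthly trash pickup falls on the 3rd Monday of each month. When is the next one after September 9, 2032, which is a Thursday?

September 2032 starts on a Wednesday; its first Monday is the 6th, so the 3rd Monday is the 20th — September 20, 2032.
September 20, 2032 is after September 9, 2032, so that is the next one.

September 20, 2032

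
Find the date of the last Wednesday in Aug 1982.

Aug 25, 1982

The first Wednesday of Aug 1982 is Aug 4.
Aug 1982 has 31 days. Adding weeks: 4, 11, 18, 25 — the last one ≤ 31 is the 25th.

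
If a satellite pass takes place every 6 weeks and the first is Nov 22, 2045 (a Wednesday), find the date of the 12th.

Feb 27, 2047

The 12th occurrence is 11 intervals after the first: 11 × 42 = 462 days after Nov 22, 2045.
Nov has 30 days — 8 days to the end of Nov leaves 454.
From end of Nov to end of 2045 is 31 days (423 left).
2046 has 365 days (58 left).
Jan has 31 days (27 left).
27 days into Feb → Feb 27, 2047.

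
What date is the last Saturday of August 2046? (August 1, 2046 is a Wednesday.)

August 2046 begins on a Wednesday, so the first Saturday is August 4 (3 days later).
August 2046 has 31 days. Adding weeks: 4, 11, 18, 25 — the last one ≤ 31 is the 25th.

August 25, 2046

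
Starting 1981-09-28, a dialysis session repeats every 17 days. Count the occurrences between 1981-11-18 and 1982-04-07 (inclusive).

9

Occurrences land 17·i days after 1981-09-28 for i = 0, 1, 2, …
1981-11-18 is 51 days after the start; 51 ÷ 17 = 3 remainder 0. First occurrence in the window: #4 on 1981-11-18 (3×17 = 51 days in).
1982-04-07 is 191 days after the start; 191 ÷ 17 = 11 remainder 4. Last occurrence in the window: #12 on 1982-04-03.
Occurrences #4 through #12: 9 in total.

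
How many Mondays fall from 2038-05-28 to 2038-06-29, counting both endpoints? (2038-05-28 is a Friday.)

5

2038-05-28 is a Friday; the first Monday on or after it is 2038-05-31 (3 days later).
From 2038-05-31 to 2038-06-29: 0 + 29 = 29 days (rest of May, June).
29 ÷ 7 = 4 full weeks with remainder 1, so 4 more Mondays after the first → 5.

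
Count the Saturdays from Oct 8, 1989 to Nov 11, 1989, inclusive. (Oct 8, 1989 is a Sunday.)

5

Oct 8, 1989 is a Sunday; the first Saturday on or after it is Oct 14, 1989 (6 days later).
From Oct 14, 1989 to Nov 11, 1989: 17 + 11 = 28 days (rest of Oct, Nov).
28 ÷ 7 = 4 full weeks with remainder 0, so 4 more Saturdays after the first → 5.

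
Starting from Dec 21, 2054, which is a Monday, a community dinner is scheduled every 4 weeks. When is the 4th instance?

The 4th occurrence is 3 intervals after the first: 3 × 28 = 84 days after Dec 21, 2054.
Dec has 31 days — 10 days to the end of Dec leaves 74.
Jan has 31 days (43 left).
Feb has 28 days (15 left).
15 days into Mar → Mar 15, 2055.

Mar 15, 2055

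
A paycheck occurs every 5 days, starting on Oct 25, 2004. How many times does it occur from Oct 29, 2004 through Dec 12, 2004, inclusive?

9

Occurrences land 5·i days after Oct 25, 2004 for i = 0, 1, 2, …
Oct 29, 2004 is 4 days after the start; 4 ÷ 5 = 0 remainder 4; since the remainder is 4, round up to i = 1. First occurrence in the window: #2 on Oct 30, 2004 (1×5 = 5 days in).
Dec 12, 2004 is 48 days after the start; 48 ÷ 5 = 9 remainder 3. Last occurrence in the window: #10 on Dec 9, 2004.
Occurrences #2 through #10: 9 in total.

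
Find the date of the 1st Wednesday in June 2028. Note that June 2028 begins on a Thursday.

June 2028 begins on a Thursday, so the first Wednesday is June 7 (6 days later).

June 7, 2028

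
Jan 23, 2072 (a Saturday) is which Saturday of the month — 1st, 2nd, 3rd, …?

4th

Day 23 falls in week ⌈23/7⌉ of the month.
Days 1–7 hold the 1st Saturday, 8–14 the 2nd, 15–21 the 3rd, 22–28 the 4th, 29–31 the 5th.
23 is in the range for the 4th.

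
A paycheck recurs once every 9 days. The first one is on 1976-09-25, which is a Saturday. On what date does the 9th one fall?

1976-12-06

The 9th occurrence is 8 intervals after the first: 8 × 9 = 72 days after 1976-09-25.
September has 30 days — 5 days to the end of September leaves 67.
October has 31 days (36 left).
November has 30 days (6 left).
6 days into December → 1976-12-06.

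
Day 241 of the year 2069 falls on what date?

August 29, 2069

January has 31 days (241 − 31 = 210 remain).
February has 28 days (210 − 28 = 182 remain).
March has 31 days (182 − 31 = 151 remain).
April has 30 days (151 − 30 = 121 remain).
May has 31 days (121 − 31 = 90 remain).
June has 30 days (90 − 30 = 60 remain).
July has 31 days (60 − 31 = 29 remain).
29 into August → August 29.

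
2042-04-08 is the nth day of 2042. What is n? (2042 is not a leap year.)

98

Days in months before April: 31 + 28 + 31 = 90.
Plus 8 days into April → day 98.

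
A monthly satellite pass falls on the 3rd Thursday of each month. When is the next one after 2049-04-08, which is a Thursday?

April 2049 starts on a Thursday; its first Thursday is the 1st, so the 3rd Thursday is the 15th — 2049-04-15.
2049-04-15 is after 2049-04-08, so that is the next one.

2049-04-15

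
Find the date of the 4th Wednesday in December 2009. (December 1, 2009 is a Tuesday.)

December 23, 2009

December 2009 begins on a Tuesday, so the first Wednesday is December 2 (1 day later).
The 4th Wednesday is 3 weeks later: 2 + 21 = 23.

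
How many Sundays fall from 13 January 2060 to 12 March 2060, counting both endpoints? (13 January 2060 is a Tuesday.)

13 January 2060 is a Tuesday; the first Sunday on or after it is 18 January 2060 (5 days later).
From 18 January 2060 to 12 March 2060: 13 + 29 + 12 = 54 days (rest of January, February, March).
54 ÷ 7 = 7 full weeks with remainder 5, so 7 more Sundays after the first → 8.

8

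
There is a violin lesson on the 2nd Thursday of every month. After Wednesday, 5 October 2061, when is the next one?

October 2061 starts on a Saturday; its first Thursday is the 6th, so the 2nd Thursday is the 13th — 13 October 2061.
13 October 2061 is after 5 October 2061, so that is the next one.

13 October 2061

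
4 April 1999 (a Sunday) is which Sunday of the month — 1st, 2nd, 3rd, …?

1st

Day 4 falls in week ⌈4/7⌉ of the month.
Days 1–7 hold the 1st Sunday, 8–14 the 2nd, 15–21 the 3rd, 22–28 the 4th, 29–31 the 5th.
4 is in the range for the 1st.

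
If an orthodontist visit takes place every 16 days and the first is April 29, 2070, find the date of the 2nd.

May 15, 2070

The 2nd occurrence is 1 interval after the first: 1 × 16 = 16 days after April 29, 2070.
April has 30 days — 1 day to the end of April leaves 15.
15 days into May → May 15, 2070.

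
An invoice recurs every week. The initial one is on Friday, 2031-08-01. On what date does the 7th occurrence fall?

The 7th occurrence is 6 intervals after the first: 6 × 7 = 42 days after 2031-08-01.
August has 31 days — 30 days to the end of August leaves 12.
12 days into September → 2031-09-12.

2031-09-12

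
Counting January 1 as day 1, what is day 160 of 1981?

Jan has 31 days (160 − 31 = 129 remain).
Feb has 28 days (129 − 28 = 101 remain).
Mar has 31 days (101 − 31 = 70 remain).
Apr has 30 days (70 − 30 = 40 remain).
May has 31 days (40 − 31 = 9 remain).
9 into Jun → Jun 9.

Jun 9, 1981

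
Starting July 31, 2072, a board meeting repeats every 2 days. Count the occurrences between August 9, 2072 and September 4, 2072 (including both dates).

Occurrences land 2·i days after July 31, 2072 for i = 0, 1, 2, …
August 9, 2072 is 9 days after the start; 9 ÷ 2 = 4 remainder 1; since the remainder is 1, round up to i = 5. First occurrence in the window: #6 on August 10, 2072 (5×2 = 10 days in).
September 4, 2072 is 35 days after the start; 35 ÷ 2 = 17 remainder 1. Last occurrence in the window: #18 on September 3, 2072.
Occurrences #6 through #18: 13 in total.

13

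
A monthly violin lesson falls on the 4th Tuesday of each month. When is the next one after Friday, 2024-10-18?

October 2024 starts on a Tuesday; its first Tuesday is the 1st, so the 4th Tuesday is the 22nd — 2024-10-22.
2024-10-22 is after 2024-10-18, so that is the next one.

2024-10-22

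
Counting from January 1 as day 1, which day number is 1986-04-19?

109

Days in months before April: 31 + 28 + 31 = 90.
Plus 19 days into April → day 109.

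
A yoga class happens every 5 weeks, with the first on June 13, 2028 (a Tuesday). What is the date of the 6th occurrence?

The 6th occurrence is 5 intervals after the first: 5 × 35 = 175 days after June 13, 2028.
June has 30 days — 17 days to the end of June leaves 158.
July has 31 days (127 left).
August has 31 days (96 left).
September has 30 days (66 left).
October has 31 days (35 left).
November has 30 days (5 left).
5 days into December → December 5, 2028.

December 5, 2028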